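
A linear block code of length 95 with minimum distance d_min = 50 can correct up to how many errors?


Correction capability = floor((d-1)/2) = floor((50-1)/2) = 24

24 errors


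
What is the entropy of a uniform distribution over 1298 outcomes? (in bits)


H = log2(n) = log2(1298) = 10.3421

10.3421 bits


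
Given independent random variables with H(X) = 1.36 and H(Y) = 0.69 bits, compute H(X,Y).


For independent variables, H(X,Y) = H(X) + H(Y) = 1.36 + 0.69 = 2.05

2.05 bits


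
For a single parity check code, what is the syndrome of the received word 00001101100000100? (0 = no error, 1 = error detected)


Syndrome = XOR of all bits = 0 XOR 0 XOR 0 XOR 0 XOR 1 XOR 1 XOR 0 XOR 1 XOR 1 XOR 0 XOR 0 XOR 0 XOR 0 XOR 0 XOR 1 XOR 0 XOR 0 = 1

1


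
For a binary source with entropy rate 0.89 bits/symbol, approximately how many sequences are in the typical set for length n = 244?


log2|A_typical| = nH = 244 * 0.89 = 217.16, so |A_typical| ~ 2^217.16 = 2.353e+65

2.353e+65


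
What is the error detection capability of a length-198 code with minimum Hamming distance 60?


Detection capability = d_min - 1 = 60 - 1 = 59

59 errors


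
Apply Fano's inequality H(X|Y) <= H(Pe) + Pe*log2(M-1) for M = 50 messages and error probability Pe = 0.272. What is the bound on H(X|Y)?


H(Pe) = -Pe*log2(Pe) - (1-Pe)*log2(1-Pe) = -0.272*log2(0.272) - 0.728*log2(0.728) = 0.510903 + 0.333416 = 0.8443. Pe*log2(M-1) = 0.272*log2(49) = 1.527201. Bound = H(Pe) + Pe*log2(M-1) = 0.510903 + 0.333416 + 1.527201 = 2.3715

2.3715 bits


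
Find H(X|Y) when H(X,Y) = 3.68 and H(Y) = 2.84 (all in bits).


H(X|Y) = H(X,Y) - H(Y) = 3.68 - 2.84 = 0.84

0.84 bits


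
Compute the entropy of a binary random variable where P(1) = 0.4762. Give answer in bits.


H = -p*log2(p) - (1-p)*log2(1-p). -0.4762*log2(0.4762) = 0.509706; -0.5238*log2(0.5238) = 0.488659. H = 0.509706 + 0.488659 = 0.9984

0.9984 bits


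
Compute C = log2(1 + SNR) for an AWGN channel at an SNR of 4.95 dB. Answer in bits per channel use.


SNR_linear = 10^(4.95/10) = 3.1261; C = log2(1 + SNR_linear) = log2(1 + 3.1261) = 2.0448

2.0448 bits/channel use


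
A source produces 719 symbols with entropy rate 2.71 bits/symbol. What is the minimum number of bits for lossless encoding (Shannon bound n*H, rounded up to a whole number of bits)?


Minimum bits >= n * H = 719 * 2.71 = 1948.49, rounded up to a whole number of bits = 1949

1949 bits


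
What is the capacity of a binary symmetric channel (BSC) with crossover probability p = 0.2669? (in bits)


H(p) = -p*log2(p) - (1-p)*log2(1-p) = -0.2669*log2(0.2669) - 0.7331*log2(0.7331) = 0.508612 + 0.328369 = 0.837. C = 1 - H(p) = 1 - 0.837 = 0.163

0.163 bits


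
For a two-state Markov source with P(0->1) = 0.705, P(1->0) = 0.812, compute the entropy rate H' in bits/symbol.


Stationary distribution: pi_0 = p10/(p01+p10) = 0.5353, pi_1 = 0.4647. Entropy rate H' = pi_0*H(p01) + pi_1*H(p10) = 0.5353*0.8751 + 0.4647*0.6973 = 0.7925

0.7925 bits/symbol


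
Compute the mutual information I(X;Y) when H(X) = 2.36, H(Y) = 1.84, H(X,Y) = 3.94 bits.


I(X;Y) = H(X) + H(Y) - H(X,Y) = 2.36 + 1.84 - 3.94 = 0.26

0.26 bits


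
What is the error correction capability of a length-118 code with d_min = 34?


Correction capability = floor((d-1)/2) = floor((34-1)/2) = 16

16 errors


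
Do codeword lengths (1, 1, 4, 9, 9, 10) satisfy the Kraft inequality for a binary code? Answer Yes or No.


Kraft sum = sum(2^(-l_i)) = 1.0674, need <= 1. Result: violated (a binary prefix-free code with these lengths cannot exist)

No


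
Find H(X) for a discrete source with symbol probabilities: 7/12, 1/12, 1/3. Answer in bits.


H = -sum(p_i * log2(p_i)). Terms: -(7/12)*log2(7/12) = 0.453604; -(1/12)*log2(1/12) = 0.298747; -(1/3)*log2(1/3) = 0.528321. H = 0.453604 + 0.298747 + 0.528321 = 1.2807

1.2807 bits


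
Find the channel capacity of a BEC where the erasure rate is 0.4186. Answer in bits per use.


C = 1 - epsilon = 1 - 0.4186 = 0.5814

0.5814 bits


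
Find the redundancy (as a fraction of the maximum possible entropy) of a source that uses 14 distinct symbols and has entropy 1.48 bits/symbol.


H_max = log2(K) = log2(14) = 3.8074 bits/symbol. Redundancy = 1 - H/H_max = 1 - 1.48/3.8074 = 1 - 0.3887 = 0.6113

0.6113


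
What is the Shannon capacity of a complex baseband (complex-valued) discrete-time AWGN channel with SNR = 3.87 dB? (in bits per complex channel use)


SNR_linear = 10^(3.87/10) = 2.4378; C = log2(1 + SNR_linear) = log2(1 + 2.4378) = 1.7815

1.7815 bits/channel use


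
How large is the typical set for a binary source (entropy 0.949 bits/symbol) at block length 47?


log2|A_typical| = nH = 47 * 0.949 = 44.603, so |A_typical| ~ 2^44.603 = 2.672e+13

2.672e+13


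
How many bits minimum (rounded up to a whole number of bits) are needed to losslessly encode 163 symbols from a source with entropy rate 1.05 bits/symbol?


Minimum bits >= n * H = 163 * 1.05 = 171.15, rounded up to a whole number of bits = 172

172 bits


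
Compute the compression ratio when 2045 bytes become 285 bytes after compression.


Ratio = original / compressed = 2045 / 285 = 7.1754

7.1754


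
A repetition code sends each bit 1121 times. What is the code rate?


Rate = k/n = 1/1121

1/1121


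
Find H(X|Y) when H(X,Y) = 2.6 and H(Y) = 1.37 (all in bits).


H(X|Y) = H(X,Y) - H(Y) = 2.6 - 1.37 = 1.23

1.23 bits


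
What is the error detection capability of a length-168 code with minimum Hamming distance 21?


Detection capability = d_min - 1 = 21 - 1 = 20

20 errors


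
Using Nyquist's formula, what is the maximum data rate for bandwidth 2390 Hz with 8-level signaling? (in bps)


Rate = 2 * B * log2(M) = 2 * 2390 * 3.0 = 14340.0

14340.0 bps


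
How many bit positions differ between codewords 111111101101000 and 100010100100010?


Count differing positions: . ^ ^ ^ . ^ . . ^ . . ^ . ^ . = 7 differences

7


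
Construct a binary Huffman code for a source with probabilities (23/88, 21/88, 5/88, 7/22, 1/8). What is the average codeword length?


Huffman construction (repeatedly merge the two least-probable nodes; each merge adds 1 bit to every symbol beneath it): 5/88 + 1/8 = 2/11; 2/11 + 21/88 = 37/88; 23/88 + 7/22 = 51/88; 37/88 + 51/88 = 1. Resulting codeword lengths (in the order the probabilities were given): (2, 2, 3, 2, 3). L_avg = sum(p_i * l_i) = 23/88*2 + 21/88*2 + 5/88*3 + 7/22*2 + 1/8*3 = 24/11 = 2.1818

2.1818 bits


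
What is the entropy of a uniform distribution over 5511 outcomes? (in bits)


H = log2(n) = log2(5511) = 12.4281

12.4281 bits


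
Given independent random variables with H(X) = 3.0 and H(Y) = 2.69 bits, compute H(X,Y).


For independent variables, H(X,Y) = H(X) + H(Y) = 3.0 + 2.69 = 5.69

5.69 bits


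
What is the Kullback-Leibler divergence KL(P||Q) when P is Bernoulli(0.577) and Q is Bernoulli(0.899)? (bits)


KL = p*log2(p/q) + (1-p)*log2((1-p)/(1-q)) = 0.577*log2(0.577/0.899) + 0.423*log2(0.423/0.101) = 0.5049

0.5049 bits


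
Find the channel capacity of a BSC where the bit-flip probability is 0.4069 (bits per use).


H(p) = -p*log2(p) - (1-p)*log2(1-p) = -0.4069*log2(0.4069) - 0.5931*log2(0.5931) = 0.527853 + 0.446991 = 0.9748. C = 1 - H(p) = 1 - 0.9748 = 0.0252

0.0252 bits


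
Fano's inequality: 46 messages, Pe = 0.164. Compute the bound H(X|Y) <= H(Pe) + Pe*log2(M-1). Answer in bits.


H(Pe) = -Pe*log2(Pe) - (1-Pe)*log2(1-Pe) = -0.164*log2(0.164) - 0.836*log2(0.836) = 0.427750 + 0.216043 = 0.6438. Pe*log2(M-1) = 0.164*log2(45) = 0.900664. Bound = H(Pe) + Pe*log2(M-1) = 0.427750 + 0.216043 + 0.900664 = 1.5445

1.5445 bits


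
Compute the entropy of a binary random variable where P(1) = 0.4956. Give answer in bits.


H = -p*log2(p) - (1-p)*log2(1-p). -0.4956*log2(0.4956) = 0.501920; -0.5044*log2(0.5044) = 0.498024. H = 0.501920 + 0.498024 = 0.9999

0.9999 bits


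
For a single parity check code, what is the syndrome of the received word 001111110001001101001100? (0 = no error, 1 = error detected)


Syndrome = XOR of all bits = 0 XOR 0 XOR 1 XOR 1 XOR 1 XOR 1 XOR 1 XOR 1 XOR 0 XOR 0 XOR 0 XOR 1 XOR 0 XOR 0 XOR 1 XOR 1 XOR 0 XOR 1 XOR 0 XOR 0 XOR 1 XOR 1 XOR 0 XOR 0 = 0

0


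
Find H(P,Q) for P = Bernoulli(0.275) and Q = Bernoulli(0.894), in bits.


H(P,Q) = -p*log2(q) - (1-p)*log2(1-q). -0.275*log2(0.894) = 0.044455; -0.725*log2(0.106) = 2.347451. H(P,Q) = 0.044455 + 2.347451 = 2.3919

2.3919 bits


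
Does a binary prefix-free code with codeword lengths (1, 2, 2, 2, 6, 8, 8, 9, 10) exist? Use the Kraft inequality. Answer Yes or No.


Kraft sum = sum(2^(-l_i)) = 1.2764, need <= 1. Result: violated (a binary prefix-free code with these lengths cannot exist)

No


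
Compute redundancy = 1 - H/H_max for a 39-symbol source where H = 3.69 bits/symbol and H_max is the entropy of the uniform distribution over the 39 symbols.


H_max = log2(K) = log2(39) = 5.2854 bits/symbol. Redundancy = 1 - H/H_max = 1 - 3.69/5.2854 = 1 - 0.6981 = 0.3019

0.3019


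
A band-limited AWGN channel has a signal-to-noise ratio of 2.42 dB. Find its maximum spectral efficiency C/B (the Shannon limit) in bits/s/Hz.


SNR_linear = 10^(2.42/10) = 1.7458; C/B = log2(1 + SNR_linear) = log2(1 + 1.7458) = 1.4572

1.4572 bits/s/Hz


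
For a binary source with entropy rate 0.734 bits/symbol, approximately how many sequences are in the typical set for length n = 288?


log2|A_typical| = nH = 288 * 0.734 = 211.392, so |A_typical| ~ 2^211.392 = 4.318e+63

4.318e+63


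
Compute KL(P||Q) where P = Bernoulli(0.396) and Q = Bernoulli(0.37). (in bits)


KL = p*log2(p/q) + (1-p)*log2((1-p)/(1-q)) = 0.396*log2(0.396/0.37) + 0.604*log2(0.604/0.63) = 0.0021

0.0021 bits


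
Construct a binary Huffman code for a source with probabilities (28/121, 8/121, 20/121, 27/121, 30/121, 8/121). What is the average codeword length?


Huffman construction (repeatedly merge the two least-probable nodes; each merge adds 1 bit to every symbol beneath it): 8/121 + 8/121 = 16/121; 16/121 + 20/121 = 36/121; 27/121 + 28/121 = 5/11; 30/121 + 36/121 = 6/11; 5/11 + 6/11 = 1. Resulting codeword lengths (in the order the probabilities were given): (2, 4, 3, 2, 2, 4). L_avg = sum(p_i * l_i) = 28/121*2 + 8/121*4 + 20/121*3 + 27/121*2 + 30/121*2 + 8/121*4 = 294/121 = 2.4298

2.4298 bits


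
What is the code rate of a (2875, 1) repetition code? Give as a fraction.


Rate = k/n = 1/2875

1/2875


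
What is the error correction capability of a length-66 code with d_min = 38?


Correction capability = floor((d-1)/2) = floor((38-1)/2) = 18

18 errors


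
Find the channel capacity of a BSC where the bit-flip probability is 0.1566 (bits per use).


H(p) = -p*log2(p) - (1-p)*log2(1-p) = -0.1566*log2(0.1566) - 0.8434*log2(0.8434) = 0.418881 + 0.207233 = 0.6261. C = 1 - H(p) = 1 - 0.6261 = 0.3739

0.3739 bits


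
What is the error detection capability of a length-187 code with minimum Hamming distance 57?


Detection capability = d_min - 1 = 57 - 1 = 56

56 errors


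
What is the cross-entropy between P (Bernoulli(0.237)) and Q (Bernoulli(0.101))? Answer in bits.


H(P,Q) = -p*log2(q) - (1-p)*log2(1-q). -0.237*log2(0.101) = 0.783895; -0.763*log2(0.899) = 0.117202. H(P,Q) = 0.783895 + 0.117202 = 0.9011

0.9011 bits


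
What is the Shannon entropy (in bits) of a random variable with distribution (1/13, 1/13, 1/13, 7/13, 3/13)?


H = -sum(p_i * log2(p_i)). Terms: -(1/13)*log2(1/13) = 0.284649; -(1/13)*log2(1/13) = 0.284649; -(1/13)*log2(1/13) = 0.284649; -(7/13)*log2(7/13) = 0.480892; -(3/13)*log2(3/13) = 0.488187. H = 0.284649 + 0.284649 + 0.284649 + 0.480892 + 0.488187 = 1.823

1.823 bits


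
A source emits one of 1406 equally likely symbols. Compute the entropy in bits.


H = log2(n) = log2(1406) = 10.4574

10.4574 bits


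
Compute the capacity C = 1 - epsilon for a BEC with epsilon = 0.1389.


C = 1 - epsilon = 1 - 0.1389 = 0.8611

0.8611 bits


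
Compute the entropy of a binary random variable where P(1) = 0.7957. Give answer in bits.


H = -p*log2(p) - (1-p)*log2(1-p). -0.7957*log2(0.7957) = 0.262345; -0.2043*log2(0.2043) = 0.468100. H = 0.262345 + 0.468100 = 0.7304

0.7304 bits


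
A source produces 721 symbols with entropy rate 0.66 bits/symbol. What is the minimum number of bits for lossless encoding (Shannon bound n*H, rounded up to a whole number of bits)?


Minimum bits >= n * H = 721 * 0.66 = 475.86, rounded up to a whole number of bits = 476

476 bits


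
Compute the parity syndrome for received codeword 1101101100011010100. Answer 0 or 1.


Syndrome = XOR of all bits = 1 XOR 1 XOR 0 XOR 1 XOR 1 XOR 0 XOR 1 XOR 1 XOR 0 XOR 0 XOR 0 XOR 1 XOR 1 XOR 0 XOR 1 XOR 0 XOR 1 XOR 0 XOR 0 = 0

0


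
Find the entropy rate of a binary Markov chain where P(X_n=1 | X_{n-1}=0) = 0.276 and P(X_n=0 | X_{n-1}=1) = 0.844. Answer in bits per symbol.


Stationary distribution: pi_0 = p10/(p01+p10) = 0.7536, pi_1 = 0.2464. Entropy rate H' = pi_0*H(p01) + pi_1*H(p10) = 0.7536*0.8499 + 0.2464*0.6247 = 0.7944

0.7944 bits/symbol


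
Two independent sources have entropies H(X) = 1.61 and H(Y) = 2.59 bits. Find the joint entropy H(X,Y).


For independent variables, H(X,Y) = H(X) + H(Y) = 1.61 + 2.59 = 4.2

4.2 bits


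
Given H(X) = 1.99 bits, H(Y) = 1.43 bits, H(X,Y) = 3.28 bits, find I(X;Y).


I(X;Y) = H(X) + H(Y) - H(X,Y) = 1.99 + 1.43 - 3.28 = 0.14

0.14 bits


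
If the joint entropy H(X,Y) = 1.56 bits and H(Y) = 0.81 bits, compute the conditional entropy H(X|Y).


H(X|Y) = H(X,Y) - H(Y) = 1.56 - 0.81 = 0.75

0.75 bits


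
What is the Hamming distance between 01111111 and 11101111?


Count differing positions: ^ . . ^ . . . . = 2 differences

2


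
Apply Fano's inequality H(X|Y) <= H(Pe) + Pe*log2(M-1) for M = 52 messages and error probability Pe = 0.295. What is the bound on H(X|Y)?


H(Pe) = -Pe*log2(Pe) - (1-Pe)*log2(1-Pe) = -0.295*log2(0.295) - 0.705*log2(0.705) = 0.519558 + 0.355535 = 0.8751. Pe*log2(M-1) = 0.295*log2(51) = 1.673365. Bound = H(Pe) + Pe*log2(M-1) = 0.519558 + 0.355535 + 1.673365 = 2.5485

2.5485 bits


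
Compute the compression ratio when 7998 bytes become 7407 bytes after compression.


Ratio = original / compressed = 7998 / 7407 = 1.0798

1.0798


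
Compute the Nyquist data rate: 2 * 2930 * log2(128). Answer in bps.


Rate = 2 * B * log2(M) = 2 * 2930 * 7.0 = 41020.0

41020.0 bps


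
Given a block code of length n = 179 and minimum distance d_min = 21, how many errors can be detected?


Detection capability = d_min - 1 = 21 - 1 = 20

20 errors


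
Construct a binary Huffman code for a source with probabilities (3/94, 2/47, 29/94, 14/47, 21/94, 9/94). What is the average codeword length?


Huffman construction (repeatedly merge the two least-probable nodes; each merge adds 1 bit to every symbol beneath it): 3/94 + 2/47 = 7/94; 7/94 + 9/94 = 8/47; 8/47 + 21/94 = 37/94; 14/47 + 29/94 = 57/94; 37/94 + 57/94 = 1. Resulting codeword lengths (in the order the probabilities were given): (4, 4, 2, 2, 2, 3). L_avg = sum(p_i * l_i) = 3/94*4 + 2/47*4 + 29/94*2 + 14/47*2 + 21/94*2 + 9/94*3 = 211/94 = 2.2447

2.2447 bits


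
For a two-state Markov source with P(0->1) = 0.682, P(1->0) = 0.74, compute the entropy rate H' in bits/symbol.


Stationary distribution: pi_0 = p10/(p01+p10) = 0.5204, pi_1 = 0.4796. Entropy rate H' = pi_0*H(p01) + pi_1*H(p10) = 0.5204*0.9022 + 0.4796*0.8267 = 0.866

0.866 bits/symbol


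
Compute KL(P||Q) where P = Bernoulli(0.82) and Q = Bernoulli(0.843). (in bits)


KL = p*log2(p/q) + (1-p)*log2((1-p)/(1-q)) = 0.82*log2(0.82/0.843) + 0.18*log2(0.18/0.157) = 0.0028

0.0028 bits


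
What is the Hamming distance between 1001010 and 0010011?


Count differing positions: ^ . ^ ^ . . ^ = 4 differences

4


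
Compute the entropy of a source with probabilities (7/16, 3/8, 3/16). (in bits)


H = -sum(p_i * log2(p_i)). Terms: -(7/16)*log2(7/16) = 0.521782; -(3/8)*log2(3/8) = 0.530639; -(3/16)*log2(3/16) = 0.452820. H = 0.521782 + 0.530639 + 0.452820 = 1.5052

1.5052 bits


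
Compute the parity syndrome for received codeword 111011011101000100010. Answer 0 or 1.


Syndrome = XOR of all bits = 1 XOR 1 XOR 1 XOR 0 XOR 1 XOR 1 XOR 0 XOR 1 XOR 1 XOR 1 XOR 0 XOR 1 XOR 0 XOR 0 XOR 0 XOR 1 XOR 0 XOR 0 XOR 0 XOR 1 XOR 0 = 1

1


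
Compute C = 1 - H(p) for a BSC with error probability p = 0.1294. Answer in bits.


H(p) = -p*log2(p) - (1-p)*log2(1-p) = -0.1294*log2(0.1294) - 0.8706*log2(0.8706) = 0.381742 + 0.174049 = 0.5558. C = 1 - H(p) = 1 - 0.5558 = 0.4442

0.4442 bits


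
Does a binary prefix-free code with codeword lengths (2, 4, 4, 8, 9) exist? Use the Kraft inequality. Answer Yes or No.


Kraft sum = sum(2^(-l_i)) = 0.3809, need <= 1. Result: satisfied (a binary prefix-free code with these lengths exists)

Yes


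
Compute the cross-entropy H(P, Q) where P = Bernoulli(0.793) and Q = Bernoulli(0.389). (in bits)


H(P,Q) = -p*log2(q) - (1-p)*log2(1-q). -0.793*log2(0.389) = 1.080191; -0.207*log2(0.611) = 0.147126. H(P,Q) = 1.080191 + 0.147126 = 1.2273

1.2273 bits


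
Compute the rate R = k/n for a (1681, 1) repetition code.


Rate = k/n = 1/1681

1/1681


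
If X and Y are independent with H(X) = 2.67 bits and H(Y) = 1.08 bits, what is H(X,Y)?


For independent variables, H(X,Y) = H(X) + H(Y) = 2.67 + 1.08 = 3.75

3.75 bits


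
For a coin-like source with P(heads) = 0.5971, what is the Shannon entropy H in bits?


H = -p*log2(p) - (1-p)*log2(1-p). -0.5971*log2(0.5971) = 0.444216; -0.4029*log2(0.4029) = 0.528406. H = 0.444216 + 0.528406 = 0.9726

0.9726 bits


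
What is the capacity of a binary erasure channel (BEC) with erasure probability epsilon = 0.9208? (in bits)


C = 1 - epsilon = 1 - 0.9208 = 0.0792

0.0792 bits


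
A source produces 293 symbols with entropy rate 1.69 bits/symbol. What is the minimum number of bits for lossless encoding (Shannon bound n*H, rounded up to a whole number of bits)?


Minimum bits >= n * H = 293 * 1.69 = 495.17, rounded up to a whole number of bits = 496

496 bits


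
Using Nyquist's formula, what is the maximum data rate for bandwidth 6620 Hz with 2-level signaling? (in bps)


Rate = 2 * B * log2(M) = 2 * 6620 * 1.0 = 13240.0

13240.0 bps


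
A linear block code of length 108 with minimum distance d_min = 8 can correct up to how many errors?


Correction capability = floor((d-1)/2) = floor((8-1)/2) = 3

3 errors


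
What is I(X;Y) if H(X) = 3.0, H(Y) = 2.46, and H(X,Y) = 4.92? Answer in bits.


I(X;Y) = H(X) + H(Y) - H(X,Y) = 3.0 + 2.46 - 4.92 = 0.54

0.54 bits


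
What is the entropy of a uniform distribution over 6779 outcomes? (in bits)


H = log2(n) = log2(6779) = 12.7269

12.7269 bits


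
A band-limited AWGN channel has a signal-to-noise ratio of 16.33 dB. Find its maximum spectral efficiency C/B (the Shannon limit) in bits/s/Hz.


SNR_linear = 10^(16.33/10) = 42.9536; C/B = log2(1 + SNR_linear) = log2(1 + 42.9536) = 5.4579

5.4579 bits/s/Hz


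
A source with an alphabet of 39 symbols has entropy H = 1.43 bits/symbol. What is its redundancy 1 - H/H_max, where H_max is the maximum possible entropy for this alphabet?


H_max = log2(K) = log2(39) = 5.2854 bits/symbol. Redundancy = 1 - H/H_max = 1 - 1.43/5.2854 = 1 - 0.2706 = 0.7294

0.7294


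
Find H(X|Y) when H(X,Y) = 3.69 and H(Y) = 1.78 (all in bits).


H(X|Y) = H(X,Y) - H(Y) = 3.69 - 1.78 = 1.91

1.91 bits


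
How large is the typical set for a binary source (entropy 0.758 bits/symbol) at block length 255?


log2|A_typical| = nH = 255 * 0.758 = 193.29, so |A_typical| ~ 2^193.29 = 1.535e+58

1.535e+58


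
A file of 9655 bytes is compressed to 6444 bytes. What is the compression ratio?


Ratio = original / compressed = 9655 / 6444 = 1.4983

1.4983


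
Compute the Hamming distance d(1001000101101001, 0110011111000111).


Count differing positions: ^ ^ ^ ^ . ^ ^ . ^ . ^ . ^ ^ ^ . = 11 differences

11


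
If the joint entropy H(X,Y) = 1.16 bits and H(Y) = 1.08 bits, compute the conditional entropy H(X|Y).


H(X|Y) = H(X,Y) - H(Y) = 1.16 - 1.08 = 0.08

0.08 bits


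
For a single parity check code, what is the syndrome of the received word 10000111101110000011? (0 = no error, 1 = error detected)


Syndrome = XOR of all bits = 1 XOR 0 XOR 0 XOR 0 XOR 0 XOR 1 XOR 1 XOR 1 XOR 1 XOR 0 XOR 1 XOR 1 XOR 1 XOR 0 XOR 0 XOR 0 XOR 0 XOR 0 XOR 1 XOR 1 = 0

0


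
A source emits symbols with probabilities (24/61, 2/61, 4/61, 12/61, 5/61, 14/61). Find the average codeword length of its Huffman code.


Huffman construction (repeatedly merge the two least-probable nodes; each merge adds 1 bit to every symbol beneath it): 2/61 + 4/61 = 6/61; 5/61 + 6/61 = 11/61; 11/61 + 12/61 = 23/61; 14/61 + 23/61 = 37/61; 24/61 + 37/61 = 1. Resulting codeword lengths (in the order the probabilities were given): (1, 5, 5, 3, 4, 2). L_avg = sum(p_i * l_i) = 24/61*1 + 2/61*5 + 4/61*5 + 12/61*3 + 5/61*4 + 14/61*2 = 138/61 = 2.2623

2.2623 bits


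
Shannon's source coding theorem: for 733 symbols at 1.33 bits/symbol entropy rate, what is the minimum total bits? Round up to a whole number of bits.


Minimum bits >= n * H = 733 * 1.33 = 974.89, rounded up to a whole number of bits = 975

975 bits


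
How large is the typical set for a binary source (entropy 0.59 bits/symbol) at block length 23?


log2|A_typical| = nH = 23 * 0.59 = 13.57, so |A_typical| ~ 2^13.57 = 1.216e+04

1.216e+04


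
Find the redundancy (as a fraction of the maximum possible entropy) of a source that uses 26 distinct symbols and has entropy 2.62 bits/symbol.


H_max = log2(K) = log2(26) = 4.7004 bits/symbol. Redundancy = 1 - H/H_max = 1 - 2.62/4.7004 = 1 - 0.5574 = 0.4426

0.4426


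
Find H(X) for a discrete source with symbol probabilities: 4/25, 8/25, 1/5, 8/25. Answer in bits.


H = -sum(p_i * log2(p_i)). Terms: -(4/25)*log2(4/25) = 0.423017; -(8/25)*log2(8/25) = 0.526034; -(1/5)*log2(1/5) = 0.464386; -(8/25)*log2(8/25) = 0.526034. H = 0.423017 + 0.526034 + 0.464386 + 0.526034 = 1.9395

1.9395 bits


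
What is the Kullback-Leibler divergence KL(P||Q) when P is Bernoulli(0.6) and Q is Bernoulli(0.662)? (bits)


KL = p*log2(p/q) + (1-p)*log2((1-p)/(1-q)) = 0.6*log2(0.6/0.662) + 0.4*log2(0.4/0.338) = 0.0121

0.0121 bits


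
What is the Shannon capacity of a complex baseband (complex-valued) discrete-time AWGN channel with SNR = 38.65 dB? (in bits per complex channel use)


SNR_linear = 10^(38.65/10) = 7328.2453; C = log2(1 + SNR_linear) = log2(1 + 7328.2453) = 12.8394

12.8394 bits/channel use


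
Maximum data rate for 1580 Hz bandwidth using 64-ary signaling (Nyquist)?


Rate = 2 * B * log2(M) = 2 * 1580 * 6.0 = 18960.0

18960.0 bps


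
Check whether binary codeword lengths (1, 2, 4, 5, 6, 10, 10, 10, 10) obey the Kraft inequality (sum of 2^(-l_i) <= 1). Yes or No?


Kraft sum = sum(2^(-l_i)) = 0.8633, need <= 1. Result: satisfied (a binary prefix-free code with these lengths exists)

Yes


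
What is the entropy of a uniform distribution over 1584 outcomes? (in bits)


H = log2(n) = log2(1584) = 10.6294

10.6294 bits


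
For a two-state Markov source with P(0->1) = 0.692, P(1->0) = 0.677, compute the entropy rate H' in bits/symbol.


Stationary distribution: pi_0 = p10/(p01+p10) = 0.4945, pi_1 = 0.5055. Entropy rate H' = pi_0*H(p01) + pi_1*H(p10) = 0.4945*0.8909 + 0.5055*0.9076 = 0.8993

0.8993 bits/symbol


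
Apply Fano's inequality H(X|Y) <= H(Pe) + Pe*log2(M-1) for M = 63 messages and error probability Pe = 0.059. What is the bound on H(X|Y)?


H(Pe) = -Pe*log2(Pe) - (1-Pe)*log2(1-Pe) = -0.059*log2(0.059) - 0.941*log2(0.941) = 0.240905 + 0.082557 = 0.3235. Pe*log2(M-1) = 0.059*log2(62) = 0.351298. Bound = H(Pe) + Pe*log2(M-1) = 0.240905 + 0.082557 + 0.351298 = 0.6748

0.6748 bits


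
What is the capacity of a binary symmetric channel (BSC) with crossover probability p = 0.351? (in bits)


H(p) = -p*log2(p) - (1-p)*log2(1-p) = -0.351*log2(0.351) - 0.649*log2(0.649) = 0.530170 + 0.404788 = 0.935. C = 1 - H(p) = 1 - 0.935 = 0.065

0.065 bits


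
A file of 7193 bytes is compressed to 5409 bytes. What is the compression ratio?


Ratio = original / compressed = 7193 / 5409 = 1.3298

1.3298


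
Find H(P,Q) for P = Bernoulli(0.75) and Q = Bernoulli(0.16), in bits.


H(P,Q) = -p*log2(q) - (1-p)*log2(1-q). -0.75*log2(0.16) = 1.982892; -0.25*log2(0.84) = 0.062885. H(P,Q) = 1.982892 + 0.062885 = 2.0458

2.0458 bits


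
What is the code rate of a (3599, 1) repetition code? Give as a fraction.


Rate = k/n = 1/3599

1/3599


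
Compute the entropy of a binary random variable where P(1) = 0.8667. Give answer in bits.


H = -p*log2(p) - (1-p)*log2(1-p). -0.8667*log2(0.8667) = 0.178883; -0.1333*log2(0.1333) = 0.387537. H = 0.178883 + 0.387537 = 0.5664

0.5664 bits


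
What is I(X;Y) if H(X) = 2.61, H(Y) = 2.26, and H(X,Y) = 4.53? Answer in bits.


I(X;Y) = H(X) + H(Y) - H(X,Y) = 2.61 + 2.26 - 4.53 = 0.34

0.34 bits


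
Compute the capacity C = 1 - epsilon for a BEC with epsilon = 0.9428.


C = 1 - epsilon = 1 - 0.9428 = 0.0572

0.0572 bits


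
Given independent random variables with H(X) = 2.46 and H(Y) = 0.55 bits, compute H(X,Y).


For independent variables, H(X,Y) = H(X) + H(Y) = 2.46 + 0.55 = 3.01

3.01 bits


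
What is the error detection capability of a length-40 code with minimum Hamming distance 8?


Detection capability = d_min - 1 = 8 - 1 = 7

7 errors


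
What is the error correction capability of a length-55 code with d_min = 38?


Correction capability = floor((d-1)/2) = floor((38-1)/2) = 18

18 errors


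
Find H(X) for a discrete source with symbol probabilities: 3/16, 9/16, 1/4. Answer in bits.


H = -sum(p_i * log2(p_i)). Terms: -(3/16)*log2(3/16) = 0.452820; -(9/16)*log2(9/16) = 0.466917; -(1/4)*log2(1/4) = 0.500000. H = 0.452820 + 0.466917 + 0.500000 = 1.4197

1.4197 bits


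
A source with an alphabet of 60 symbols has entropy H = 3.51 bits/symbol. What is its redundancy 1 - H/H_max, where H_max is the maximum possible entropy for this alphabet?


H_max = log2(K) = log2(60) = 5.9069 bits/symbol. Redundancy = 1 - H/H_max = 1 - 3.51/5.9069 = 1 - 0.5942 = 0.4058

0.4058


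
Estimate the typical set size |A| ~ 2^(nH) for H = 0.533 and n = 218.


log2|A_typical| = nH = 218 * 0.533 = 116.194, so |A_typical| ~ 2^116.194 = 9.503e+34

9.503e+34


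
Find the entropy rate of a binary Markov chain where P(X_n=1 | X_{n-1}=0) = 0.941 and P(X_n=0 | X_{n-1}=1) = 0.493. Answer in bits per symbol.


Stationary distribution: pi_0 = p10/(p01+p10) = 0.3438, pi_1 = 0.6562. Entropy rate H' = pi_0*H(p01) + pi_1*H(p10) = 0.3438*0.3235 + 0.6562*0.9999 = 0.7673

0.7673 bits/symbol


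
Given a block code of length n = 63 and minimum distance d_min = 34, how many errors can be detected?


Detection capability = d_min - 1 = 34 - 1 = 33

33 errors


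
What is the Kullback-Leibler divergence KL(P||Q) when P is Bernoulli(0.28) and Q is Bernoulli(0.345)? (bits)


KL = p*log2(p/q) + (1-p)*log2((1-p)/(1-q)) = 0.28*log2(0.28/0.345) + 0.72*log2(0.72/0.655) = 0.014

0.014 bits


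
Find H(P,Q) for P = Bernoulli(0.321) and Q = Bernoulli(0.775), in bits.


H(P,Q) = -p*log2(q) - (1-p)*log2(1-q). -0.321*log2(0.775) = 0.118042; -0.679*log2(0.225) = 1.461210. H(P,Q) = 0.118042 + 1.461210 = 1.5793

1.5793 bits


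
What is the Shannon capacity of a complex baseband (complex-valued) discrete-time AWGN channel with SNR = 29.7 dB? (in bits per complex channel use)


SNR_linear = 10^(29.7/10) = 933.2543; C = log2(1 + SNR_linear) = log2(1 + 933.2543) = 9.8677

9.8677 bits/channel use


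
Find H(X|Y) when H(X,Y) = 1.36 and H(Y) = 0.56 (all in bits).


H(X|Y) = H(X,Y) - H(Y) = 1.36 - 0.56 = 0.8

0.8 bits


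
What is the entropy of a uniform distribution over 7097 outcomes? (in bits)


H = log2(n) = log2(7097) = 12.793

12.793 bits


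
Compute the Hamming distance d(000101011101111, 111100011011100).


Count differing positions: ^ ^ ^ . . ^ . . . ^ ^ . . ^ ^ = 8 differences

8


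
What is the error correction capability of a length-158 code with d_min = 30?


Correction capability = floor((d-1)/2) = floor((30-1)/2) = 14

14 errors


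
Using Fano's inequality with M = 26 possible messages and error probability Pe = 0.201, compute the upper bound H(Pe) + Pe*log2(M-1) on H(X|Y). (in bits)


H(Pe) = -Pe*log2(Pe) - (1-Pe)*log2(1-Pe) = -0.201*log2(0.201) - 0.799*log2(0.799) = 0.465261 + 0.258662 = 0.7239. Pe*log2(M-1) = 0.201*log2(25) = 0.933415. Bound = H(Pe) + Pe*log2(M-1) = 0.465261 + 0.258662 + 0.933415 = 1.6573

1.6573 bits


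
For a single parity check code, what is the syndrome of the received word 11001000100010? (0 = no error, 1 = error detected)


Syndrome = XOR of all bits = 1 XOR 1 XOR 0 XOR 0 XOR 1 XOR 0 XOR 0 XOR 0 XOR 1 XOR 0 XOR 0 XOR 0 XOR 1 XOR 0 = 1

1


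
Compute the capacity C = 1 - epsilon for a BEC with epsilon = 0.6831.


C = 1 - epsilon = 1 - 0.6831 = 0.3169

0.3169 bits


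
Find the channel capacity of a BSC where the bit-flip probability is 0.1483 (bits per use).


H(p) = -p*log2(p) - (1-p)*log2(1-p) = -0.1483*log2(0.1483) - 0.8517*log2(0.8517) = 0.408331 + 0.197239 = 0.6056. C = 1 - H(p) = 1 - 0.6056 = 0.3944

0.3944 bits


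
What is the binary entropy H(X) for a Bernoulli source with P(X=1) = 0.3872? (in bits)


H = -p*log2(p) - (1-p)*log2(1-p). -0.3872*log2(0.3872) = 0.530018; -0.6128*log2(0.6128) = 0.432950. H = 0.530018 + 0.432950 = 0.963

0.963 bits


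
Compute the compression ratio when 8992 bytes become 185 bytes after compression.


Ratio = original / compressed = 8992 / 185 = 48.6054

48.6054


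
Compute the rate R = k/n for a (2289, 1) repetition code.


Rate = k/n = 1/2289

1/2289


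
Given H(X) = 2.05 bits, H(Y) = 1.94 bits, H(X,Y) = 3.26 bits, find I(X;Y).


I(X;Y) = H(X) + H(Y) - H(X,Y) = 2.05 + 1.94 - 3.26 = 0.73

0.73 bits


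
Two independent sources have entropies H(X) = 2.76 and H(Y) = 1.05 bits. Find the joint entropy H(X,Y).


For independent variables, H(X,Y) = H(X) + H(Y) = 2.76 + 1.05 = 3.81

3.81 bits


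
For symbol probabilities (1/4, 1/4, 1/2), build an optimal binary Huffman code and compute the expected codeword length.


Huffman construction (repeatedly merge the two least-probable nodes; each merge adds 1 bit to every symbol beneath it): 1/4 + 1/4 = 1/2; 1/2 + 1/2 = 1. Resulting codeword lengths (in the order the probabilities were given): (2, 2, 1). L_avg = sum(p_i * l_i) = 1/4*2 + 1/4*2 + 1/2*1 = 3/2 = 1.5

1.5 bits


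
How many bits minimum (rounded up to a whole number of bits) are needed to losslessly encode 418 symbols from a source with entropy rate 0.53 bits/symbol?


Minimum bits >= n * H = 418 * 0.53 = 221.54, rounded up to a whole number of bits = 222

222 bits


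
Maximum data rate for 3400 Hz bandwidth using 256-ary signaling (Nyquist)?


Rate = 2 * B * log2(M) = 2 * 3400 * 8.0 = 54400.0

54400.0 bps


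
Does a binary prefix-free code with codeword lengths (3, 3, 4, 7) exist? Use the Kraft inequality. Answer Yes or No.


Kraft sum = sum(2^(-l_i)) = 0.3203, need <= 1. Result: satisfied (a binary prefix-free code with these lengths exists)

Yes


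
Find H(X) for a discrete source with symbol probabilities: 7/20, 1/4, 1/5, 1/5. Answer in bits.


H = -sum(p_i * log2(p_i)). Terms: -(7/20)*log2(7/20) = 0.530101; -(1/4)*log2(1/4) = 0.500000; -(1/5)*log2(1/5) = 0.464386; -(1/5)*log2(1/5) = 0.464386. H = 0.530101 + 0.500000 + 0.464386 + 0.464386 = 1.9589

1.9589 bits


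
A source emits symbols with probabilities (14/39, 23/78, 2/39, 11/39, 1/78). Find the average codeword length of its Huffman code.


Huffman construction (repeatedly merge the two least-probable nodes; each merge adds 1 bit to every symbol beneath it): 1/78 + 2/39 = 5/78; 5/78 + 11/39 = 9/26; 23/78 + 9/26 = 25/39; 14/39 + 25/39 = 1. Resulting codeword lengths (in the order the probabilities were given): (1, 2, 4, 3, 4). L_avg = sum(p_i * l_i) = 14/39*1 + 23/78*2 + 2/39*4 + 11/39*3 + 1/78*4 = 80/39 = 2.0513

2.0513 bits


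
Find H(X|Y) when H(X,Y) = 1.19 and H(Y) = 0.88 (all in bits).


H(X|Y) = H(X,Y) - H(Y) = 1.19 - 0.88 = 0.31

0.31 bits


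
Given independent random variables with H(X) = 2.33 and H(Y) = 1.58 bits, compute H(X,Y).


For independent variables, H(X,Y) = H(X) + H(Y) = 2.33 + 1.58 = 3.91

3.91 bits


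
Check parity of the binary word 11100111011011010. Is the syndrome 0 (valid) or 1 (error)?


Syndrome = XOR of all bits = 1 XOR 1 XOR 1 XOR 0 XOR 0 XOR 1 XOR 1 XOR 1 XOR 0 XOR 1 XOR 1 XOR 0 XOR 1 XOR 1 XOR 0 XOR 1 XOR 0 = 1

1


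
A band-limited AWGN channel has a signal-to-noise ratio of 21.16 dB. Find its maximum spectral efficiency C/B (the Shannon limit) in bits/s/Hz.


SNR_linear = 10^(21.16/10) = 130.6171; C/B = log2(1 + SNR_linear) = log2(1 + 130.6171) = 7.0402

7.0402 bits/s/Hz


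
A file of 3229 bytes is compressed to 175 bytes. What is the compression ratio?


Ratio = original / compressed = 3229 / 175 = 18.4514

18.4514


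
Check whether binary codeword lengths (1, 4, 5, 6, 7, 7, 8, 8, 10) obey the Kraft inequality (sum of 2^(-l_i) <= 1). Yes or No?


Kraft sum = sum(2^(-l_i)) = 0.6338, need <= 1. Result: satisfied (a binary prefix-free code with these lengths exists)

Yes


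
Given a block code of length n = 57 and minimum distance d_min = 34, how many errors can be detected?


Detection capability = d_min - 1 = 34 - 1 = 33

33 errors


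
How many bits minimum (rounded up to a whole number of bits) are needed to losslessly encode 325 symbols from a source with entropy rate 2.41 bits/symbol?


Minimum bits >= n * H = 325 * 2.41 = 783.25, rounded up to a whole number of bits = 784

784 bits


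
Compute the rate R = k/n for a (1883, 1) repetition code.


Rate = k/n = 1/1883

1/1883


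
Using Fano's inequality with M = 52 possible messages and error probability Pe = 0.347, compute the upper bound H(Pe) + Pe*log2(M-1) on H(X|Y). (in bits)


H(Pe) = -Pe*log2(Pe) - (1-Pe)*log2(1-Pe) = -0.347*log2(0.347) - 0.653*log2(0.653) = 0.529866 + 0.401494 = 0.9314. Pe*log2(M-1) = 0.347*log2(51) = 1.968332. Bound = H(Pe) + Pe*log2(M-1) = 0.529866 + 0.401494 + 1.968332 = 2.8997

2.8997 bits


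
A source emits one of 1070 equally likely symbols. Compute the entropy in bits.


H = log2(n) = log2(1070) = 10.0634

10.0634 bits


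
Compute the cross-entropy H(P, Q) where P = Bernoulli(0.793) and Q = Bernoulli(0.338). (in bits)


H(P,Q) = -p*log2(q) - (1-p)*log2(1-q). -0.793*log2(0.338) = 1.240970; -0.207*log2(0.662) = 0.123185. H(P,Q) = 1.240970 + 0.123185 = 1.3642

1.3642 bits


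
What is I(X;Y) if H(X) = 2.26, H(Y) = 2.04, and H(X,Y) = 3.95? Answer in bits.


I(X;Y) = H(X) + H(Y) - H(X,Y) = 2.26 + 2.04 - 3.95 = 0.35

0.35 bits


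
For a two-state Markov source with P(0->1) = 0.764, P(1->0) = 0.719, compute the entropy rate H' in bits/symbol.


Stationary distribution: pi_0 = p10/(p01+p10) = 0.4848, pi_1 = 0.5152. Entropy rate H' = pi_0*H(p01) + pi_1*H(p10) = 0.4848*0.7883 + 0.5152*0.8568 = 0.8236

0.8236 bits/symbol


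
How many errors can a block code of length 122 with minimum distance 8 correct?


Correction capability = floor((d-1)/2) = floor((8-1)/2) = 3

3 errors


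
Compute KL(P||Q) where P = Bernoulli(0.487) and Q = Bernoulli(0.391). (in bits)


KL = p*log2(p/q) + (1-p)*log2((1-p)/(1-q)) = 0.487*log2(0.487/0.391) + 0.513*log2(0.513/0.609) = 0.0273

0.0273 bits


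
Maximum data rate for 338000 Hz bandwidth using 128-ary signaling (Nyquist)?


Rate = 2 * B * log2(M) = 2 * 338000 * 7.0 = 4732000.0

4732000.0 bps


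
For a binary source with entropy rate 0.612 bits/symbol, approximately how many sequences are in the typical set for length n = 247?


log2|A_typical| = nH = 247 * 0.612 = 151.164, so |A_typical| ~ 2^151.164 = 3.198e+45

3.198e+45


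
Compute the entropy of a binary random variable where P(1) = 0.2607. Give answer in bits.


H = -p*log2(p) - (1-p)*log2(1-p). -0.2607*log2(0.2607) = 0.505637; -0.7393*log2(0.7393) = 0.322163. H = 0.505637 + 0.322163 = 0.8278

0.8278 bits


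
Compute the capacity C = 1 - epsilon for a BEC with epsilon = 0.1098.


C = 1 - epsilon = 1 - 0.1098 = 0.8902

0.8902 bits


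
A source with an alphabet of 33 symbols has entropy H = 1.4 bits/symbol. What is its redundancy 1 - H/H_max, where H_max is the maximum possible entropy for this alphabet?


H_max = log2(K) = log2(33) = 5.0444 bits/symbol. Redundancy = 1 - H/H_max = 1 - 1.4/5.0444 = 1 - 0.2775 = 0.7225

0.7225


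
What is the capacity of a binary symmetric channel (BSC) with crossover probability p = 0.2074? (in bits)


H(p) = -p*log2(p) - (1-p)*log2(1-p) = -0.2074*log2(0.2074) - 0.7926*log2(0.7926) = 0.470697 + 0.265787 = 0.7365. C = 1 - H(p) = 1 - 0.7365 = 0.2635

0.2635 bits


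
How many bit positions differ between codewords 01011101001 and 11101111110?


Count differing positions: ^ . ^ ^ . . ^ . ^ ^ ^ = 7 differences

7


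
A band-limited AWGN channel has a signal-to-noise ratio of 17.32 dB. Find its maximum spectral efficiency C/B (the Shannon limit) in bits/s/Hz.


SNR_linear = 10^(17.32/10) = 53.9511; C/B = log2(1 + SNR_linear) = log2(1 + 53.9511) = 5.7801

5.7801 bits/s/Hz


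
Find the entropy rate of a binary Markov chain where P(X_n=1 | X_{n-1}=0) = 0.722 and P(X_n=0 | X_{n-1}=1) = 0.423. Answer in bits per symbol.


Stationary distribution: pi_0 = p10/(p01+p10) = 0.3694, pi_1 = 0.6306. Entropy rate H' = pi_0*H(p01) + pi_1*H(p10) = 0.3694*0.8527 + 0.6306*0.9828 = 0.9348

0.9348 bits/symbol


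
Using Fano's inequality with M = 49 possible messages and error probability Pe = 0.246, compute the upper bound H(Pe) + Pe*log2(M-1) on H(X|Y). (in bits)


H(Pe) = -Pe*log2(Pe) - (1-Pe)*log2(1-Pe) = -0.246*log2(0.246) - 0.754*log2(0.754) = 0.497724 + 0.307152 = 0.8049. Pe*log2(M-1) = 0.246*log2(48) = 1.373901. Bound = H(Pe) + Pe*log2(M-1) = 0.497724 + 0.307152 + 1.373901 = 2.1788

2.1788 bits


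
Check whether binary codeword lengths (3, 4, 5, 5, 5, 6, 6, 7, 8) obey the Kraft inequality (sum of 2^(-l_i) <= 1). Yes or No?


Kraft sum = sum(2^(-l_i)) = 0.3242, need <= 1. Result: satisfied (a binary prefix-free code with these lengths exists)

Yes


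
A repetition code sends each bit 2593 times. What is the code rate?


Rate = k/n = 1/2593

1/2593


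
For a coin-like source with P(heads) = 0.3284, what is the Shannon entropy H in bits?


H = -p*log2(p) - (1-p)*log2(1-p). -0.3284*log2(0.3284) = 0.527566; -0.6716*log2(0.6716) = 0.385717. H = 0.527566 + 0.385717 = 0.9133

0.9133 bits


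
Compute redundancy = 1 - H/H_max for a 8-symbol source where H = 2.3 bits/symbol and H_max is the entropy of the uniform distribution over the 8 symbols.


H_max = log2(K) = log2(8) = 3.0 bits/symbol. Redundancy = 1 - H/H_max = 1 - 2.3/3.0 = 1 - 0.7667 = 0.2333

0.2333


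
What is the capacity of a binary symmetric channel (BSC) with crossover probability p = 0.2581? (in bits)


H(p) = -p*log2(p) - (1-p)*log2(1-p) = -0.2581*log2(0.2581) - 0.7419*log2(0.7419) = 0.504327 + 0.319539 = 0.8239. C = 1 - H(p) = 1 - 0.8239 = 0.1761

0.1761 bits


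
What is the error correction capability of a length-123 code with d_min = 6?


Correction capability = floor((d-1)/2) = floor((6-1)/2) = 2

2 errors


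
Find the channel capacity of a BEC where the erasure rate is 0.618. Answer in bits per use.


C = 1 - epsilon = 1 - 0.618 = 0.382

0.382 bits
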